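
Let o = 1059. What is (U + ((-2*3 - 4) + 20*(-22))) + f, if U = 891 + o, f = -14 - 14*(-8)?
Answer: 1598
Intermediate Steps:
f = 98 (f = -14 + 112 = 98)
U = 1950 (U = 891 + 1059 = 1950)
(U + ((-2*3 - 4) + 20*(-22))) + f = (1950 + ((-2*3 - 4) + 20*(-22))) + 98 = (1950 + ((-6 - 4) - 440)) + 98 = (1950 + (-10 - 440)) + 98 = (1950 - 450) + 98 = 1500 + 98 = 1598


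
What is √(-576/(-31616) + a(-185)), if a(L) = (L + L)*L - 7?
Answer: √16702560394/494 ≈ 261.62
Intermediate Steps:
a(L) = -7 + 2*L² (a(L) = (2*L)*L - 7 = 2*L² - 7 = -7 + 2*L²)
√(-576/(-31616) + a(-185)) = √(-576/(-31616) + (-7 + 2*(-185)²)) = √(-576*(-1/31616) + (-7 + 2*34225)) = √(9/494 + (-7 + 68450)) = √(9/494 + 68443) = √(33810851/494) = √16702560394/494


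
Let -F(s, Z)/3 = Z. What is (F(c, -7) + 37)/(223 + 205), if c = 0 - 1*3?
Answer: 29/214 ≈ 0.13551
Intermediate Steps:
c = -3 (c = 0 - 3 = -3)
F(s, Z) = -3*Z
(F(c, -7) + 37)/(223 + 205) = (-3*(-7) + 37)/(223 + 205) = (21 + 37)/428 = 58*(1/428) = 29/214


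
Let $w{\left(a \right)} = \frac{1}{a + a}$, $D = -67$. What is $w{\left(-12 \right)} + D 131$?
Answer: $- \frac{210649}{24} \approx -8777.0$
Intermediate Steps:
$w{\left(a \right)} = \frac{1}{2 a}$
$w{\left(-12 \right)} + D 131 = \frac{1}{2 \left(-12\right)} - 8777 = \frac{1}{2} \left(- \frac{1}{12}\right) - 8777 = - \frac{1}{24} - 8777 = - \frac{210649}{24}$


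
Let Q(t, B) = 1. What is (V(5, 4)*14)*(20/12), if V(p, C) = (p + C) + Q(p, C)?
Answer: 700/3 ≈ 233.33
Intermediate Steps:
V(p, C) = 1 + C + p (V(p, C) = (p + C) + 1 = (C + p) + 1 = 1 + C + p)
(V(5, 4)*14)*(20/12) = ((1 + 4 + 5)*14)*(20/12) = (10*14)*(20*(1/12)) = 140*(5/3) = 700/3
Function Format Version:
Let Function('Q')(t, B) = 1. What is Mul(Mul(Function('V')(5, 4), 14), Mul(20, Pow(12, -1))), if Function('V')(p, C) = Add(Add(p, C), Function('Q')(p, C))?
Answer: Rational(700, 3) ≈ 233.33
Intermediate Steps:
Function('V')(p, C) = Add(1, C, p) (Function('V')(p, C) = Add(Add(p, C), 1) = Add(Add(C, p), 1) = Add(1, C, p))
Mul(Mul(Function('V')(5, 4), 14), Mul(20, Pow(12, -1))) = Mul(Mul(Add(1, 4, 5), 14), Mul(20, Pow(12, -1))) = Mul(Mul(10, 14), Mul(20, Rational(1, 12))) = Mul(140, Rational(5, 3)) = Rational(700, 3)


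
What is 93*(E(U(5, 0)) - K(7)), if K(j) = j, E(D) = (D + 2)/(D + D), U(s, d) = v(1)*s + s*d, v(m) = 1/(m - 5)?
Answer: -6789/10 ≈ -678.90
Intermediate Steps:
v(m) = 1/(-5 + m)
U(s, d) = -s/4 + d*s (U(s, d) = s/(-5 + 1) + s*d = s/(-4) + d*s = -s/4 + d*s)
E(D) = (2 + D)/(2*D) (E(D) = (2 + D)/((2*D)) = (2 + D)*(1/(2*D)) = (2 + D)/(2*D))
93*(E(U(5, 0)) - K(7)) = 93*((2 + 5*(-1/4 + 0))/(2*((5*(-1/4 + 0)))) - 1*7) = 93*((2 + 5*(-1/4))/(2*((5*(-1/4)))) - 7) = 93*((2 - 5/4)/(2*(-5/4)) - 7) = 93*((1/2)*(-4/5)*(3/4) - 7) = 93*(-3/10 - 7) = 93*(-73/10) = -6789/10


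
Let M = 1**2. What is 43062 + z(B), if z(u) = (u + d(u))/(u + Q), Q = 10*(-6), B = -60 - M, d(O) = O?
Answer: 5210624/121 ≈ 43063.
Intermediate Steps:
M = 1
B = -61 (B = -60 - 1*1 = -60 - 1 = -61)
Q = -60
z(u) = 2*u/(-60 + u) (z(u) = (u + u)/(u - 60) = (2*u)/(-60 + u) = 2*u/(-60 + u))
43062 + z(B) = 43062 + 2*(-61)/(-60 - 61) = 43062 + 2*(-61)/(-121) = 43062 + 2*(-61)*(-1/121) = 43062 + 122/121 = 5210624/121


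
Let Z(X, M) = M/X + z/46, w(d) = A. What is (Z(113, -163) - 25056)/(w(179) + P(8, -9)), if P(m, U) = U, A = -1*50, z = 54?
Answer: 65121242/153341 ≈ 424.68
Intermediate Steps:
A = -50
w(d) = -50
Z(X, M) = 27/23 + M/X (Z(X, M) = M/X + 54/46 = M/X + 54*(1/46) = M/X + 27/23 = 27/23 + M/X)
(Z(113, -163) - 25056)/(w(179) + P(8, -9)) = ((27/23 - 163/113) - 25056)/(-50 - 9) = ((27/23 - 163*1/113) - 25056)/(-59) = ((27/23 - 163/113) - 25056)*(-1/59) = (-698/2599 - 25056)*(-1/59) = -65121242/2599*(-1/59) = 65121242/153341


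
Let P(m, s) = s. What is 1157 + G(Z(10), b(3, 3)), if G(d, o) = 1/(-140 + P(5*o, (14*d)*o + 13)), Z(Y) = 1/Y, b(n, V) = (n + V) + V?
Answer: 661799/572 ≈ 1157.0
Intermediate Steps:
b(n, V) = n + 2*V (b(n, V) = (V + n) + V = n + 2*V)
G(d, o) = 1/(-127 + 14*d*o) (G(d, o) = 1/(-140 + ((14*d)*o + 13)) = 1/(-140 + (14*d*o + 13)) = 1/(-140 + (13 + 14*d*o)) = 1/(-127 + 14*d*o))
1157 + G(Z(10), b(3, 3)) = 1157 + 1/(-127 + 14*(3 + 2*3)/10) = 1157 + 1/(-127 + 14*(⅒)*(3 + 6)) = 1157 + 1/(-127 + 14*(⅒)*9) = 1157 + 1/(-127 + 63/5) = 1157 + 1/(-572/5) = 1157 - 5/572 = 661799/572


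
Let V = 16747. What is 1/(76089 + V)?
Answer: 1/92836 ≈ 1.0772e-5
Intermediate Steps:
1/(76089 + V) = 1/(76089 + 16747) = 1/92836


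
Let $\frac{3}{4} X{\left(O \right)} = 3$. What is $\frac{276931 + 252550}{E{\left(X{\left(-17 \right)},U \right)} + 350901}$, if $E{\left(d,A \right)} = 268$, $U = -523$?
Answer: $\frac{529481}{351169} \approx 1.5078$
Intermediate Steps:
$X{\left(O \right)} = 4$ ($X{\left(O \right)} = \frac{4}{3} \cdot 3 = 4$)
$\frac{276931 + 252550}{E{\left(X{\left(-17 \right)},U \right)} + 350901} = \frac{276931 + 252550}{268 + 350901} = \frac{529481}{351169}$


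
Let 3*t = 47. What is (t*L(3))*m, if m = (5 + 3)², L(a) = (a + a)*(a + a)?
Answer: 36096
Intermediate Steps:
t = 47/3 (t = (⅓)*47 = 47/3 ≈ 15.667)
L(a) = 4*a² (L(a) = (2*a)*(2*a) = 4*a²)
m = 64 (m = 8² = 64)
(t*L(3))*m = (47*(4*3²)/3)*64 = (47*(4*9)/3)*64 = ((47/3)*36)*64 = 564*64 = 36096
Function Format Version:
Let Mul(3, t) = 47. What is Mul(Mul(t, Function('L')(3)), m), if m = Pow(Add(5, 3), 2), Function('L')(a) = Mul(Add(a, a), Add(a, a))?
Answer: 36096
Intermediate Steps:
t = Rational(47, 3) (t = Mul(Rational(1, 3), 47) = Rational(47, 3) ≈ 15.667)
Function('L')(a) = Mul(4, Pow(a, 2)) (Function('L')(a) = Mul(Mul(2, a), Mul(2, a)) = Mul(4, Pow(a, 2)))
m = 64 (m = Pow(8, 2) = 64)
Mul(Mul(t, Function('L')(3)), m) = Mul(Mul(Rational(47, 3), Mul(4, Pow(3, 2))), 64) = Mul(Mul(Rational(47, 3), Mul(4, 9)), 64) = Mul(Mul(Rational(47, 3), 36), 64) = Mul(564, 64) = 36096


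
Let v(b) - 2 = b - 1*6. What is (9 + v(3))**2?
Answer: 64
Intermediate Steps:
v(b) = -4 + b (v(b) = 2 + (b - 1*6) = 2 + (b - 6) = 2 + (-6 + b) = -4 + b)
(9 + v(3))**2 = (9 + (-4 + 3))**2 = (9 - 1)**2 = 8**2 = 64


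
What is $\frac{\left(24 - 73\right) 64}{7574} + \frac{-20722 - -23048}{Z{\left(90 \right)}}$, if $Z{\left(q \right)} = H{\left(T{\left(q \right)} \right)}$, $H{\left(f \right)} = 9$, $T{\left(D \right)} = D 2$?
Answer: $\frac{1256350}{4869} \approx 258.03$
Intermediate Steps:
$T{\left(D \right)} = 2 D$
$Z{\left(q \right)} = 9$
$\frac{\left(24 - 73\right) 64}{7574} + \frac{-20722 - -23048}{Z{\left(90 \right)}} = \frac{\left(24 - 73\right) 64}{7574} + \frac{-20722 - -23048}{9} = \left(-49\right) 64 \cdot \frac{1}{7574} + \left(-20722 + 23048\right) \frac{1}{9} = \left(-3136\right) \frac{1}{7574} + 2326 \cdot \frac{1}{9} = - \frac{224}{541} + \frac{2326}{9} = \frac{1256350}{4869}$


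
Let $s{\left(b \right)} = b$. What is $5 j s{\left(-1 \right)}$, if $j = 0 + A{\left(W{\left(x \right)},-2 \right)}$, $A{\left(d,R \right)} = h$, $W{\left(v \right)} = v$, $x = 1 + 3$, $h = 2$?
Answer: $-10$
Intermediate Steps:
$x = 4$
$A{\left(d,R \right)} = 2$
$j = 2$ ($j = 0 + 2 = 2$)
$5 j s{\left(-1 \right)} = 5 \cdot 2 \left(-1\right) = 10 \left(-1\right) = -10$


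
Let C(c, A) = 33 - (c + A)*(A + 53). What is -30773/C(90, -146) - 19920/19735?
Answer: 100843831/20425725 ≈ 4.9371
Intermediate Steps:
C(c, A) = 33 - (53 + A)*(A + c) (C(c, A) = 33 - (A + c)*(53 + A) = 33 - (53 + A)*(A + c))
-30773/C(90, -146) - 19920/19735 = -30773/(33 - 1*(-146)**2 - 53*(-146) - 53*90 - 1*(-146)*90) - 19920/19735 = -30773/(33 - 1*21316 + 7738 - 4770 + 13140) - 19920*1/19735 = -30773/(33 - 21316 + 7738 - 4770 + 13140) - 3984/3947 = -30773/(-5175) - 3984/3947 = -30773*(-1/5175) - 3984/3947 = 30773/5175 - 3984/3947 = 100843831/20425725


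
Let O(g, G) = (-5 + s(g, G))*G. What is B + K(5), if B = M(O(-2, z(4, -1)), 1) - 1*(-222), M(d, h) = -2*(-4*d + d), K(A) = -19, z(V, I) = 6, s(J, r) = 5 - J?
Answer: 275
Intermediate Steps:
O(g, G) = -G*g (O(g, G) = (-5 + (5 - g))*G = (-g)*G = -G*g)
M(d, h) = 6*d (M(d, h) = -(-6)*d = 6*d)
B = 294 (B = 6*(-1*6*(-2)) - 1*(-222) = 6*12 + 222 = 72 + 222 = 294)
B + K(5) = 294 - 19 = 275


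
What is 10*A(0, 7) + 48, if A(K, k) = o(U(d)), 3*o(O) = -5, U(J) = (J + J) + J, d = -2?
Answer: 94/3 ≈ 31.333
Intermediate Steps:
U(J) = 3*J (U(J) = 2*J + J = 3*J)
o(O) = -5/3 (o(O) = (⅓)*(-5) = -5/3)
A(K, k) = -5/3
10*A(0, 7) + 48 = 10*(-5/3) + 48 = -50/3 + 48 = 94/3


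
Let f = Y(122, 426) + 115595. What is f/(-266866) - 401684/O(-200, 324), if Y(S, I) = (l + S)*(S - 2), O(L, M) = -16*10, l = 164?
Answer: 13396476993/5337320 ≈ 2510.0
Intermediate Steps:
O(L, M) = -160
Y(S, I) = (-2 + S)*(164 + S) (Y(S, I) = (164 + S)*(S - 2) = (164 + S)*(-2 + S) = (-2 + S)*(164 + S))
f = 149915 (f = (-328 + 122² + 162*122) + 115595 = (-328 + 14884 + 19764) + 115595 = 34320 + 115595 = 149915)
f/(-266866) - 401684/O(-200, 324) = 149915/(-266866) - 401684/(-160) = 149915*(-1/266866) - 401684*(-1/160) = -149915/266866 + 100421/40 = 13396476993/5337320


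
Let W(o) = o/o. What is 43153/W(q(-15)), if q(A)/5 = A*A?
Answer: 43153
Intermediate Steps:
q(A) = 5*A**2 (q(A) = 5*(A*A) = 5*A**2)
W(o) = 1
43153/W(q(-15)) = 43153/1 = 43153*1 = 43153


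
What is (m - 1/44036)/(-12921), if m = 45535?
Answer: -2005179259/568989156 ≈ -3.5241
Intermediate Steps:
(m - 1/44036)/(-12921) = (45535 - 1/44036)/(-12921) = (45535 - 1*1/44036)*(-1/12921) = (45535 - 1/44036)*(-1/12921) = (2005179259/44036)*(-1/12921) = -2005179259/568989156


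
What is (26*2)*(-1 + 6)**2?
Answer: 1300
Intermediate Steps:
(26*2)*(-1 + 6)**2 = 52*5**2 = 52*25 = 1300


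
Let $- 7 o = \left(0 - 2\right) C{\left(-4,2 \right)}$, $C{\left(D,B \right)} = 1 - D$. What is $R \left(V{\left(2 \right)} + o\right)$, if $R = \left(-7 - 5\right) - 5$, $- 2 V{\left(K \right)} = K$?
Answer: $- \frac{51}{7} \approx -7.2857$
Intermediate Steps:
$V{\left(K \right)} = - \frac{K}{2}$
$R = -17$ ($R = -12 - 5 = -17$)
$o = \frac{10}{7}$ ($o = - \frac{\left(0 - 2\right) \left(1 - -4\right)}{7} = - \frac{\left(-2\right) \left(1 + 4\right)}{7} = - \frac{\left(-2\right) 5}{7} = \left(- \frac{1}{7}\right) \left(-10\right) = \frac{10}{7} \approx 1.4286$)
$R \left(V{\left(2 \right)} + o\right) = - 17 \left(\left(- \frac{1}{2}\right) 2 + \frac{10}{7}\right) = - 17 \left(-1 + \frac{10}{7}\right) = \left(-17\right) \frac{3}{7} = - \frac{51}{7}$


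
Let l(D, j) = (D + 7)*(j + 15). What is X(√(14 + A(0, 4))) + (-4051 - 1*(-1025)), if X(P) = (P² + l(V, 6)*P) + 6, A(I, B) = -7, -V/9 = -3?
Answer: -3013 + 714*√7 ≈ -1123.9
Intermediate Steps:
V = 27 (V = -9*(-3) = 27)
l(D, j) = (7 + D)*(15 + j)
X(P) = 6 + P² + 714*P (X(P) = (P² + (105 + 7*6 + 15*27 + 27*6)*P) + 6 = (P² + (105 + 42 + 405 + 162)*P) + 6 = (P² + 714*P) + 6 = 6 + P² + 714*P)
X(√(14 + A(0, 4))) + (-4051 - 1*(-1025)) = (6 + (√(14 - 7))² + 714*√(14 - 7)) + (-4051 - 1*(-1025)) = (6 + (√7)² + 714*√7) + (-4051 + 1025) = (6 + 7 + 714*√7) - 3026 = (13 + 714*√7) - 3026 = -3013 + 714*√7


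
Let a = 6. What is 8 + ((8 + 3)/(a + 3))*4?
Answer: 116/9 ≈ 12.889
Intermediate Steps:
8 + ((8 + 3)/(a + 3))*4 = 8 + ((8 + 3)/(6 + 3))*4 = 8 + (11/9)*4 = 8 + 44/9 = 116/9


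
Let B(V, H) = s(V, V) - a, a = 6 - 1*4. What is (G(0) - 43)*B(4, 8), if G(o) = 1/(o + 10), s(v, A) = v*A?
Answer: -3003/5 ≈ -600.60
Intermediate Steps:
s(v, A) = A*v
a = 2 (a = 6 - 4 = 2)
G(o) = 1/(10 + o)
B(V, H) = -2 + V² (B(V, H) = V*V - 1*2 = V² - 2 = -2 + V²)
(G(0) - 43)*B(4, 8) = (1/(10 + 0) - 43)*(-2 + 4²) = (1/10 - 43)*(-2 + 16) = (⅒ - 43)*14 = -429/10*14 = -3003/5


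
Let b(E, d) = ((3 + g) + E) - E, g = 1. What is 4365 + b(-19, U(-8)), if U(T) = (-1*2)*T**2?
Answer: 4369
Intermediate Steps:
U(T) = -2*T**2
b(E, d) = 4 (b(E, d) = ((3 + 1) + E) - E = (4 + E) - E = 4)
4365 + b(-19, U(-8)) = 4365 + 4 = 4369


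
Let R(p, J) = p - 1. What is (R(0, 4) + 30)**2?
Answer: 841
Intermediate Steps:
R(p, J) = -1 + p
(R(0, 4) + 30)**2 = ((-1 + 0) + 30)**2 = (-1 + 30)**2 = 29**2 = 841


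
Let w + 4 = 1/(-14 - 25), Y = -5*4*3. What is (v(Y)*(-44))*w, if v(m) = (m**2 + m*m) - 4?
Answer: 49709968/39 ≈ 1.2746e+6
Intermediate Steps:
Y = -60 (Y = -20*3 = -60)
w = -157/39 (w = -4 + 1/(-14 - 25) = -4 + 1/(-39) = -4 - 1/39 = -157/39 ≈ -4.0256)
v(m) = -4 + 2*m**2 (v(m) = (m**2 + m**2) - 4 = 2*m**2 - 4 = -4 + 2*m**2)
(v(Y)*(-44))*w = ((-4 + 2*(-60)**2)*(-44))*(-157/39) = ((-4 + 2*3600)*(-44))*(-157/39) = ((-4 + 7200)*(-44))*(-157/39) = (7196*(-44))*(-157/39) = -316624*(-157/39) = 49709968/39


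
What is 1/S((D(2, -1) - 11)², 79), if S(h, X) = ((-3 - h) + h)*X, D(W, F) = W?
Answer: -1/237 ≈ -0.0042194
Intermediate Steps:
S(h, X) = -3*X
1/S((D(2, -1) - 11)², 79) = 1/(-3*79) = 1/(-237) = -1/237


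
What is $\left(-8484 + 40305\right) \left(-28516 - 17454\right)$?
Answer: $-1462811370$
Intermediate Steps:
$\left(-8484 + 40305\right) \left(-28516 - 17454\right) = 31821 \left(-45970\right) = -1462811370$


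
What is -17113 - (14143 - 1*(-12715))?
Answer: -43971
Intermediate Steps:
-17113 - (14143 - 1*(-12715)) = -17113 - (14143 + 12715) = -17113 - 1*26858 = -17113 - 26858 = -43971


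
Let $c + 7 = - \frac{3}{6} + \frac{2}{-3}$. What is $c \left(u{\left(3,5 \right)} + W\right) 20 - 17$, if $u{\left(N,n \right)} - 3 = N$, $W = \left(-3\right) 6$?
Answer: $1943$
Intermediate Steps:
$W = -18$
$u{\left(N,n \right)} = 3 + N$
$c = - \frac{49}{6}$ ($c = -7 + \left(- \frac{3}{6} + \frac{2}{-3}\right) = -7 + \left(\left(-3\right) \frac{1}{6} + 2 \left(- \frac{1}{3}\right)\right) = -7 - \frac{7}{6} = - \frac{49}{6} \approx -8.1667$)
$c \left(u{\left(3,5 \right)} + W\right) 20 - 17 = - \frac{49 \left(\left(3 + 3\right) - 18\right)}{6} \cdot 20 - 17 = - \frac{49 \left(6 - 18\right)}{6} \cdot 20 - 17 = \left(- \frac{49}{6}\right) \left(-12\right) 20 - 17 = 98 \cdot 20 - 17 = 1960 - 17 = 1943$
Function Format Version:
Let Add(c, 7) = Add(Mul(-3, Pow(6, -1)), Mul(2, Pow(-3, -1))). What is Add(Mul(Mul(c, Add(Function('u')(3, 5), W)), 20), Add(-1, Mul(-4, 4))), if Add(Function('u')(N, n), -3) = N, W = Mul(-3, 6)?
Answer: 1943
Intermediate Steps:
W = -18
Function('u')(N, n) = Add(3, N)
c = Rational(-49, 6) (c = Add(-7, Add(Mul(-3, Pow(6, -1)), Mul(2, Pow(-3, -1)))) = Add(-7, Add(Mul(-3, Rational(1, 6)), Mul(2, Rational(-1, 3)))) = Add(-7, Add(Rational(-1, 2), Rational(-2, 3))) = Add(-7, Rational(-7, 6)) = Rational(-49, 6) ≈ -8.1667)
Add(Mul(Mul(c, Add(Function('u')(3, 5), W)), 20), Add(-1, Mul(-4, 4))) = Add(Mul(Mul(Rational(-49, 6), Add(Add(3, 3), -18)), 20), Add(-1, Mul(-4, 4))) = Add(Mul(Mul(Rational(-49, 6), Add(6, -18)), 20), Add(-1, -16)) = Add(Mul(Mul(Rational(-49, 6), -12), 20), -17) = Add(Mul(98, 20), -17) = Add(1960, -17) = 1943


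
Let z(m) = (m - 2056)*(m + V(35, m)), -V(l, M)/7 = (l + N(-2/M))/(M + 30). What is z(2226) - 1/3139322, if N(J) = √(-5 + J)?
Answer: 669989290228471/1770577608 - 935*I*√51198/179352 ≈ 3.784e+5 - 1.1796*I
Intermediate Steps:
V(l, M) = -7*(l + √(-5 - 2/M))/(30 + M) (V(l, M) = -7*(l + √(-5 - 2/M))/(M + 30) = -7*(l + √(-5 - 2/M))/(30 + M))
z(m) = (-2056 + m)*(m + 7*(-35 - √(-5 - 2/m))/(30 + m)) (z(m) = (m - 2056)*(m + 7*(-1*35 - √(-5 - 2/m))/(30 + m)) = (-2056 + m)*(m + 7*(-35 - √(-5 - 2/m))/(30 + m)))
z(2226) - 1/3139322 = (503720 + 2226³ - 61925*2226 - 2026*2226² + 14392*√(-5 - 2/2226) - 7*2226*√(-5 - 2/2226))/(30 + 2226) - 1/3139322 = (503720 + 11029999176 - 137845050 - 2026*4955076 + 14392*√(-5 - 2*1/2226) - 7*2226*√(-5 - 2*1/2226))/2256 - 1*1/3139322 = (503720 + 11029999176 - 137845050 - 10038983976 + 14392*√(-5 - 1/1113) - 7*2226*√(-5 - 1/1113))/2256 - 1/3139322 = (503720 + 11029999176 - 137845050 - 10038983976 + 14392*√(-5566/1113) - 7*2226*√(-5566/1113))/2256 - 1/3139322 = (503720 + 11029999176 - 137845050 - 10038983976 + 14392*(11*I*√51198/1113) - 7*2226*11*I*√51198/1113)/2256 - 1/3139322 = (503720 + 11029999176 - 137845050 - 10038983976 + 22616*I*√51198/159 - 154*I*√51198)/2256 - 1/3139322 = (853673870 - 1870*I*√51198/159)/2256 - 1/3139322 = (426836935/1128 - 935*I*√51198/179352) - 1/3139322 = 669989290228471/1770577608 - 935*I*√51198/179352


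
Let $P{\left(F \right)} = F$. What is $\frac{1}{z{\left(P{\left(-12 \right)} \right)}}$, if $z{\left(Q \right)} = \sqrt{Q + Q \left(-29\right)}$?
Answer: $\frac{\sqrt{21}}{84} \approx 0.054554$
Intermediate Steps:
$z{\left(Q \right)} = 2 \sqrt{7} \sqrt{- Q}$ ($z{\left(Q \right)} = \sqrt{Q - 29 Q} = \sqrt{- 28 Q} = 2 \sqrt{7} \sqrt{- Q}$)
$\frac{1}{z{\left(P{\left(-12 \right)} \right)}} = \frac{1}{2 \sqrt{7} \sqrt{\left(-1\right) \left(-12\right)}} = \frac{1}{2 \sqrt{7} \sqrt{12}} = \frac{1}{2 \sqrt{7} \cdot 2 \sqrt{3}} = \frac{1}{4 \sqrt{21}} = \frac{\sqrt{21}}{84}$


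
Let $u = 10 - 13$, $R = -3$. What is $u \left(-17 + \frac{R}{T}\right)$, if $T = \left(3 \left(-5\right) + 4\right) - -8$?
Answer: $48$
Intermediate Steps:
$T = -3$ ($T = \left(-15 + 4\right) + 8 = -11 + 8 = -3$)
$u = -3$
$u \left(-17 + \frac{R}{T}\right) = - 3 \left(-17 - \frac{3}{-3}\right) = - 3 \left(-17 - -1\right) = - 3 \left(-17 + 1\right) = \left(-3\right) \left(-16\right) = 48$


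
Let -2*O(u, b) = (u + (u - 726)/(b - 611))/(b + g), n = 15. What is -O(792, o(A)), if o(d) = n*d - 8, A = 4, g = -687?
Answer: -221331/354965 ≈ -0.62353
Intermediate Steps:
o(d) = -8 + 15*d (o(d) = 15*d - 8 = -8 + 15*d)
O(u, b) = -(u + (-726 + u)/(-611 + b))/(2*(-687 + b)) (O(u, b) = -(u + (u - 726)/(b - 611))/(2*(b - 687)) = -(u + (-726 + u)/(-611 + b))/(2*(-687 + b)))
-O(792, o(A)) = -(726 + 610*792 - 1*(-8 + 15*4)*792)/(2*(419757 + (-8 + 15*4)² - 1298*(-8 + 15*4))) = -(726 + 483120 - 1*(-8 + 60)*792)/(2*(419757 + (-8 + 60)² - 1298*(-8 + 60))) = -(726 + 483120 - 1*52*792)/(2*(419757 + 52² - 1298*52)) = -(726 + 483120 - 41184)/(2*(419757 + 2704 - 67496)) = -442662/(2*354965) = -1*221331/354965 = -221331/354965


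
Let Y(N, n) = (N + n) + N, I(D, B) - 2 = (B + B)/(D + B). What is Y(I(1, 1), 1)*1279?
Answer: 8953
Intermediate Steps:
I(D, B) = 2 + 2*B/(B + D) (I(D, B) = 2 + (B + B)/(D + B) = 2 + (2*B)/(B + D) = 2 + 2*B/(B + D))
Y(N, n) = n + 2*N
Y(I(1, 1), 1)*1279 = (1 + 2*(2*(1 + 2*1)/(1 + 1)))*1279 = (1 + 2*(2*(1 + 2)/2))*1279 = (1 + 2*(2*(½)*3))*1279 = (1 + 2*3)*1279 = (1 + 6)*1279 = 7*1279 = 8953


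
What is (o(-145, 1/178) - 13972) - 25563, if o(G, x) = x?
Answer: -7037229/178 ≈ -39535.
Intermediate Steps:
(o(-145, 1/178) - 13972) - 25563 = (1/178 - 13972) - 25563 = -2487015/178 - 25563 = -7037229/178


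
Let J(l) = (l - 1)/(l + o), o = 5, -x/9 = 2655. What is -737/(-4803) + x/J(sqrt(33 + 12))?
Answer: -2869175911/105666 - 215055*sqrt(5)/22 ≈ -49011.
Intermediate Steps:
x = -23895 (x = -9*2655 = -23895)
J(l) = (-1 + l)/(5 + l) (J(l) = (l - 1)/(l + 5) = (-1 + l)/(5 + l))
-737/(-4803) + x/J(sqrt(33 + 12)) = -737/(-4803) - 23895*(5 + sqrt(33 + 12))/(-1 + sqrt(33 + 12)) = -737*(-1/4803) - 23895*(5 + sqrt(45))/(-1 + sqrt(45)) = 737/4803 - 23895*(5 + 3*sqrt(5))/(-1 + 3*sqrt(5))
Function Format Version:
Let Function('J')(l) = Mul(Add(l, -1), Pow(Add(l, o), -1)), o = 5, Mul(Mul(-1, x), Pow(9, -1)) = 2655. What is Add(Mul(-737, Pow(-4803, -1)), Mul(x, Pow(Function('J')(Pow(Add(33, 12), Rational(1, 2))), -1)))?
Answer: Add(Rational(-2869175911, 105666), Mul(Rational(-215055, 22), Pow(5, Rational(1, 2)))) ≈ -49011.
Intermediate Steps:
x = -23895 (x = Mul(-9, 2655) = -23895)
Function('J')(l) = Mul(Pow(Add(5, l), -1), Add(-1, l)) (Function('J')(l) = Mul(Add(l, -1), Pow(Add(l, 5), -1)) = Mul(Add(-1, l), Pow(Add(5, l), -1)) = Mul(Pow(Add(5, l), -1), Add(-1, l)))
Add(Mul(-737, Pow(-4803, -1)), Mul(x, Pow(Function('J')(Pow(Add(33, 12), Rational(1, 2))), -1))) = Add(Mul(-737, Pow(-4803, -1)), Mul(-23895, Pow(Mul(Pow(Add(5, Pow(Add(33, 12), Rational(1, 2))), -1), Add(-1, Pow(Add(33, 12), Rational(1, 2)))), -1))) = Add(Mul(-737, Rational(-1, 4803)), Mul(-23895, Pow(Mul(Pow(Add(5, Pow(45, Rational(1, 2))), -1), Add(-1, Pow(45, Rational(1, 2)))), -1))) = Add(Rational(737, 4803), Mul(-23895, Pow(Mul(Pow(Add(5, Mul(3, Pow(5, Rational(1, 2)))), -1), Add(-1, Mul(3, Pow(5, Rational(1, 2))))), -1))) = Add(Rational(737, 4803), Mul(-23895, Mul(Pow(Add(-1, Mul(3, Pow(5, Rational(1, 2)))), -1), Add(5, Mul(3, Pow(5, Rational(1, 2))))))) = Add(Rational(737, 4803), Mul(-23895, Pow(Add(-1, Mul(3, Pow(5, Rational(1, 2)))), -1), Add(5, Mul(3, Pow(5, Rational(1, 2))))))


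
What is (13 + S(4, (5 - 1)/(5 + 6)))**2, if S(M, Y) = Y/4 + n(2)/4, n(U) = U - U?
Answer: 20736/121 ≈ 171.37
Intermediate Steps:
n(U) = 0
S(M, Y) = Y/4 (S(M, Y) = Y/4 + 0/4 = Y*(1/4) + 0*(1/4) = Y/4 + 0 = Y/4)
(13 + S(4, (5 - 1)/(5 + 6)))**2 = (13 + ((5 - 1)/(5 + 6))/4)**2 = (13 + (4/11)/4)**2 = (13 + (4*(1/11))/4)**2 = (13 + (1/4)*(4/11))**2 = (13 + 1/11)**2 = (144/11)**2 = 20736/121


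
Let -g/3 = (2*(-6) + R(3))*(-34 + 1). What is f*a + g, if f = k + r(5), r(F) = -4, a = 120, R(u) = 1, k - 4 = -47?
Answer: -6729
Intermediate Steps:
k = -43 (k = 4 - 47 = -43)
g = -1089 (g = -3*(2*(-6) + 1)*(-34 + 1) = -3*(-12 + 1)*(-33) = -(-33)*(-33) = -3*363 = -1089)
f = -47 (f = -43 - 4 = -47)
f*a + g = -47*120 - 1089 = -5640 - 1089 = -6729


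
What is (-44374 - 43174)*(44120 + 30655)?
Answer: -6546401700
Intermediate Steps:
(-44374 - 43174)*(44120 + 30655) = -87548*74775 = -6546401700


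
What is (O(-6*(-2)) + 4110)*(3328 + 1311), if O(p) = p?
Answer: 19121958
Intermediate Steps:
(O(-6*(-2)) + 4110)*(3328 + 1311) = (-6*(-2) + 4110)*(3328 + 1311) = (12 + 4110)*4639 = 4122*4639 = 19121958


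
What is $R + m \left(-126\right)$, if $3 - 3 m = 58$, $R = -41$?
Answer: $2269$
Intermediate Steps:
$m = - \frac{55}{3}$ ($m = 1 - \frac{58}{3} = - \frac{55}{3} \approx -18.333$)
$R + m \left(-126\right) = -41 - -2310 = -41 + 2310 = 2269$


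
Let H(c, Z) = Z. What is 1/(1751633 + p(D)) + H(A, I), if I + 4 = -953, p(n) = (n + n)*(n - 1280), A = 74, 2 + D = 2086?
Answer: -4883288684/5102705 ≈ -957.00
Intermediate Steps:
D = 2084 (D = -2 + 2086 = 2084)
p(n) = 2*n*(-1280 + n) (p(n) = (2*n)*(-1280 + n) = 2*n*(-1280 + n))
I = -957 (I = -4 - 953 = -957)
1/(1751633 + p(D)) + H(A, I) = 1/(1751633 + 2*2084*(-1280 + 2084)) - 957 = 1/(1751633 + 2*2084*804) - 957 = 1/(1751633 + 3351072) - 957 = 1/5102705 - 957 = -4883288684/5102705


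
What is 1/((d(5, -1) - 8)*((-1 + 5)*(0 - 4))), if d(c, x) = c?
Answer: 1/48 ≈ 0.020833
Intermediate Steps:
1/((d(5, -1) - 8)*((-1 + 5)*(0 - 4))) = 1/((5 - 8)*((-1 + 5)*(0 - 4))) = 1/(-12*(-4)) = 1/(-3*(-16)) = 1/48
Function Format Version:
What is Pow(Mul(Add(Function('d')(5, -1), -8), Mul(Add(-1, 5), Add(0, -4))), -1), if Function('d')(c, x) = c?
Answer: Rational(1, 48) ≈ 0.020833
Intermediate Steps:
Pow(Mul(Add(Function('d')(5, -1), -8), Mul(Add(-1, 5), Add(0, -4))), -1) = Pow(Mul(Add(5, -8), Mul(Add(-1, 5), Add(0, -4))), -1) = Pow(Mul(-3, Mul(4, -4)), -1) = Pow(Mul(-3, -16), -1) = Pow(48, -1) = Rational(1, 48)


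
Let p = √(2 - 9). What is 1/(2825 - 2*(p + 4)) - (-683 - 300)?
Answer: 7800616028/7935517 + 2*I*√7/7935517 ≈ 983.0 + 6.6681e-7*I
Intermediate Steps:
p = I*√7 (p = √(-7) = I*√7 ≈ 2.6458*I)
1/(2825 - 2*(p + 4)) - (-683 - 300) = 1/(2825 - 2*(I*√7 + 4)) - (-683 - 300) = 1/(2825 - 2*(4 + I*√7)) - 1*(-983) = 1/(2825 + (-8 - 2*I*√7)) + 983 = 1/(2817 - 2*I*√7) + 983 = 983 + 1/(2817 - 2*I*√7)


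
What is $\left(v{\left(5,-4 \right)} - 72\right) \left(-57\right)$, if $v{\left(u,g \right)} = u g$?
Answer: $5244$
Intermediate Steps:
$v{\left(u,g \right)} = g u$
$\left(v{\left(5,-4 \right)} - 72\right) \left(-57\right) = \left(\left(-4\right) 5 - 72\right) \left(-57\right) = \left(-20 - 72\right) \left(-57\right) = \left(-92\right) \left(-57\right) = 5244$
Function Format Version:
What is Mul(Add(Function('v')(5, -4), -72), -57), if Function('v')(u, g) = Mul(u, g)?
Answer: 5244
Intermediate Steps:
Function('v')(u, g) = Mul(g, u)
Mul(Add(Function('v')(5, -4), -72), -57) = Mul(Add(Mul(-4, 5), -72), -57) = Mul(Add(-20, -72), -57) = Mul(-92, -57) = 5244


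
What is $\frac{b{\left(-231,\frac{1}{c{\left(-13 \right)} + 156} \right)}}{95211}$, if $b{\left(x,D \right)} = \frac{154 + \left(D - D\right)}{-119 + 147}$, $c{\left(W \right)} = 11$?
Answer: $\frac{11}{190422} \approx 5.7766 \cdot 10^{-5}$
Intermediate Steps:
$b{\left(x,D \right)} = \frac{11}{2}$ ($b{\left(x,D \right)} = \frac{154 + 0}{28} = 154 \cdot \frac{1}{28} = \frac{11}{2}$)
$\frac{b{\left(-231,\frac{1}{c{\left(-13 \right)} + 156} \right)}}{95211} = \frac{11}{2 \cdot 95211} = \frac{11}{2} \cdot \frac{1}{95211} = \frac{11}{190422}$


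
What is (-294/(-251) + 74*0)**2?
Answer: 86436/63001 ≈ 1.3720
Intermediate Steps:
(-294/(-251) + 74*0)**2 = (-294*(-1/251) + 0)**2 = (294/251 + 0)**2 = (294/251)**2 = 86436/63001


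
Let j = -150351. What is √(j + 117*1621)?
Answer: √39306 ≈ 198.26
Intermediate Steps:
√(j + 117*1621) = √(-150351 + 117*1621) = √(-150351 + 189657) = √39306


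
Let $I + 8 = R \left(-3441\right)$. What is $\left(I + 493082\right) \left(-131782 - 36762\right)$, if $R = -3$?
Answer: $-84844543968$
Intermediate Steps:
$I = 10315$ ($I = -8 - -10323 = -8 + 10323 = 10315$)
$\left(I + 493082\right) \left(-131782 - 36762\right) = \left(10315 + 493082\right) \left(-131782 - 36762\right) = 503397 \left(-168544\right) = -84844543968$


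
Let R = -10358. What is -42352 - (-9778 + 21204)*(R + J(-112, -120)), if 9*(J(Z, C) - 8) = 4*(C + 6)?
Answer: 356386996/3 ≈ 1.1880e+8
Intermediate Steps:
J(Z, C) = 32/3 + 4*C/9 (J(Z, C) = 8 + (4*(C + 6))/9 = 8 + (4*(6 + C))/9 = 8 + (24 + 4*C)/9 = 8 + (8/3 + 4*C/9) = 32/3 + 4*C/9)
-42352 - (-9778 + 21204)*(R + J(-112, -120)) = -42352 - (-9778 + 21204)*(-10358 + (32/3 + (4/9)*(-120))) = -42352 - 11426*(-10358 + (32/3 - 160/3)) = -42352 - 11426*(-10358 - 128/3) = -42352 - 11426*(-31202)/3 = -42352 - 1*(-356514052/3) = -42352 + 356514052/3 = 356386996/3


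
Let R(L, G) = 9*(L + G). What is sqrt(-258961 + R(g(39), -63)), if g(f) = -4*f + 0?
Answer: 2*I*sqrt(65233) ≈ 510.81*I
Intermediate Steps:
g(f) = -4*f
R(L, G) = 9*G + 9*L (R(L, G) = 9*(G + L) = 9*G + 9*L)
sqrt(-258961 + R(g(39), -63)) = sqrt(-258961 + (9*(-63) + 9*(-4*39))) = sqrt(-258961 + (-567 + 9*(-156))) = sqrt(-258961 + (-567 - 1404)) = sqrt(-258961 - 1971) = sqrt(-260932) = 2*I*sqrt(65233)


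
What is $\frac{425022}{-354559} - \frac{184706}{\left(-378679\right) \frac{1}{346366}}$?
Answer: $\frac{22683062521301426}{134264047561} \approx 1.6894 \cdot 10^{5}$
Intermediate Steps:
$\frac{425022}{-354559} - \frac{184706}{\left(-378679\right) \frac{1}{346366}} = 425022 \left(- \frac{1}{354559}\right) - \frac{184706}{\left(-378679\right) \frac{1}{346366}} = - \frac{425022}{354559} - \frac{184706}{- \frac{378679}{346366}} = - \frac{425022}{354559} - - \frac{63975878396}{378679} = - \frac{425022}{354559} + \frac{63975878396}{378679} = \frac{22683062521301426}{134264047561}$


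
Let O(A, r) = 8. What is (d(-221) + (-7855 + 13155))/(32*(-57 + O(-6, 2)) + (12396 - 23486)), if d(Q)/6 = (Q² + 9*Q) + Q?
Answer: -142543/6329 ≈ -22.522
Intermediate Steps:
d(Q) = 6*Q² + 60*Q (d(Q) = 6*((Q² + 9*Q) + Q) = 6*(Q² + 10*Q) = 6*Q² + 60*Q)
(d(-221) + (-7855 + 13155))/(32*(-57 + O(-6, 2)) + (12396 - 23486)) = (6*(-221)*(10 - 221) + (-7855 + 13155))/(32*(-57 + 8) + (12396 - 23486)) = (6*(-221)*(-211) + 5300)/(32*(-49) - 11090) = (279786 + 5300)/(-1568 - 11090) = 285086/(-12658) = 285086*(-1/12658) = -142543/6329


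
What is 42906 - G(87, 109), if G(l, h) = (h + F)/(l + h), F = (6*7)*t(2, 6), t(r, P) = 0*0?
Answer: 8409467/196 ≈ 42905.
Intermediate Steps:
t(r, P) = 0
F = 0 (F = (6*7)*0 = 42*0 = 0)
G(l, h) = h/(h + l) (G(l, h) = (h + 0)/(l + h) = h/(h + l))
42906 - G(87, 109) = 42906 - 109/(109 + 87) = 42906 - 109/196 = 8409467/196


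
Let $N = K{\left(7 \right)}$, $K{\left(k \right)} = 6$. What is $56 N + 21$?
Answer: $357$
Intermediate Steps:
$N = 6$
$56 N + 21 = 56 \cdot 6 + 21 = 336 + 21 = 357$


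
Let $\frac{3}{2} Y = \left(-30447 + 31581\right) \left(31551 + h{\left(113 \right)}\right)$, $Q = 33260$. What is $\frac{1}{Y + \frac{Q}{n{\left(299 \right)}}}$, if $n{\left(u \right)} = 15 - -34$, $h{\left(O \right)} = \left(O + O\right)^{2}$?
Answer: $\frac{49}{3060867848} \approx 1.6009 \cdot 10^{-8}$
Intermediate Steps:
$h{\left(O \right)} = 4 O^{2}$ ($h{\left(O \right)} = \left(2 O\right)^{2} = 4 O^{2}$)
$n{\left(u \right)} = 49$ ($n{\left(u \right)} = 15 + 34 = 49$)
$Y = 62466012$ ($Y = \frac{2 \left(-30447 + 31581\right) \left(31551 + 4 \cdot 113^{2}\right)}{3} = \frac{2 \cdot 1134 \left(31551 + 4 \cdot 12769\right)}{3} = \frac{2 \cdot 1134 \left(31551 + 51076\right)}{3} = \frac{2 \cdot 1134 \cdot 82627}{3} = \frac{2}{3} \cdot 93699018 = 62466012$)
$\frac{1}{Y + \frac{Q}{n{\left(299 \right)}}} = \frac{1}{62466012 + \frac{33260}{49}} = \frac{1}{\frac{3060867848}{49}} = \frac{49}{3060867848}$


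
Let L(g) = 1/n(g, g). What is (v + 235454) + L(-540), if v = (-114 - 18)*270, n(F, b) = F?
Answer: 107899559/540 ≈ 1.9981e+5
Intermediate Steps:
L(g) = 1/g
v = -35640 (v = -132*270 = -35640)
(v + 235454) + L(-540) = (-35640 + 235454) + 1/(-540) = 199814 - 1/540 = 107899559/540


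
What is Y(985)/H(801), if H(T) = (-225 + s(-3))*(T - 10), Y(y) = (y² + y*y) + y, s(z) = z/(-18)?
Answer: -11648610/1067059 ≈ -10.917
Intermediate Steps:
s(z) = -z/18 (s(z) = z*(-1/18) = -z/18)
Y(y) = y + 2*y² (Y(y) = (y² + y²) + y = 2*y² + y = y + 2*y²)
H(T) = 6745/3 - 1349*T/6 (H(T) = (-225 - 1/18*(-3))*(T - 10) = (-225 + ⅙)*(-10 + T) = -1349*(-10 + T)/6 = 6745/3 - 1349*T/6)
Y(985)/H(801) = (985*(1 + 2*985))/(6745/3 - 1349/6*801) = (985*(1 + 1970))/(6745/3 - 360183/2) = (985*1971)/(-1067059/6) = 1941435*(-6/1067059) = -11648610/1067059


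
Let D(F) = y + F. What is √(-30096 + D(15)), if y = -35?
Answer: 2*I*√7529 ≈ 173.54*I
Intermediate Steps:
D(F) = -35 + F
√(-30096 + D(15)) = √(-30096 + (-35 + 15)) = √(-30096 - 20) = √(-30116) = 2*I*√7529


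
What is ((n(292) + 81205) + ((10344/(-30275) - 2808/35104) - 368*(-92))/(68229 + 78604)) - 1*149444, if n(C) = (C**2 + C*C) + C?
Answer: 2000978155104198303/19506279501100 ≈ 1.0258e+5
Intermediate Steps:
n(C) = C + 2*C**2 (n(C) = (C**2 + C**2) + C = 2*C**2 + C = C + 2*C**2)
((n(292) + 81205) + ((10344/(-30275) - 2808/35104) - 368*(-92))/(68229 + 78604)) - 1*149444 = ((292*(1 + 2*292) + 81205) + ((10344/(-30275) - 2808/35104) - 368*(-92))/(68229 + 78604)) - 1*149444 = ((292*(1 + 584) + 81205) + ((10344*(-1/30275) - 2808*1/35104) + 33856)/146833) - 149444 = ((292*585 + 81205) + ((-10344/30275 - 351/4388) + 33856)*(1/146833)) - 149444 = ((170820 + 81205) + (-56015997/132846700 + 33856)*(1/146833)) - 149444 = (252025 + (4497601859203/132846700)*(1/146833)) - 149444 = (252025 + 4497601859203/19506279501100) - 149444 = 4916074588866586703/19506279501100 - 149444 = 2000978155104198303/19506279501100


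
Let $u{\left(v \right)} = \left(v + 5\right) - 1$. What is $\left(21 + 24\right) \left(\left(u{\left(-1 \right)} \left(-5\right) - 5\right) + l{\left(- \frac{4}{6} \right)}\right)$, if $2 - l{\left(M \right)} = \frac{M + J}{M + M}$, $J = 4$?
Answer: $- \frac{1395}{2} \approx -697.5$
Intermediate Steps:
$l{\left(M \right)} = 2 - \frac{4 + M}{2 M}$ ($l{\left(M \right)} = 2 - \frac{M + 4}{M + M} = 2 - \frac{4 + M}{2 M}$)
$u{\left(v \right)} = 4 + v$ ($u{\left(v \right)} = \left(5 + v\right) - 1 = 4 + v$)
$\left(21 + 24\right) \left(\left(u{\left(-1 \right)} \left(-5\right) - 5\right) + l{\left(- \frac{4}{6} \right)}\right) = \left(21 + 24\right) \left(\left(\left(4 - 1\right) \left(-5\right) - 5\right) - \left(- \frac{3}{2} + \frac{2}{\left(-4\right) \frac{1}{6}}\right)\right) = 45 \left(\left(3 \left(-5\right) - 5\right) - \left(- \frac{3}{2} + \frac{2}{\left(-4\right) \frac{1}{6}}\right)\right) = 45 \left(\left(-15 - 5\right) - \left(- \frac{3}{2} + \frac{2}{- \frac{2}{3}}\right)\right) = 45 \left(-20 + \left(\frac{3}{2} - -3\right)\right) = 45 \left(-20 + \left(\frac{3}{2} + 3\right)\right) = 45 \left(-20 + \frac{9}{2}\right) = 45 \left(- \frac{31}{2}\right) = - \frac{1395}{2}$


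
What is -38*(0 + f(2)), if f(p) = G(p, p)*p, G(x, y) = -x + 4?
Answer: -152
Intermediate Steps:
G(x, y) = 4 - x
f(p) = p*(4 - p) (f(p) = (4 - p)*p = p*(4 - p))
-38*(0 + f(2)) = -38*(0 + 2*(4 - 1*2)) = -38*(0 + 2*(4 - 2)) = -38*(0 + 2*2) = -38*(0 + 4) = -38*4 = -152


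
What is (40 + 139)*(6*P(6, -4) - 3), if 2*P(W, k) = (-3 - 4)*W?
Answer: -23091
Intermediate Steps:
P(W, k) = -7*W/2 (P(W, k) = ((-3 - 4)*W)/2 = (-7*W)/2 = -7*W/2)
(40 + 139)*(6*P(6, -4) - 3) = (40 + 139)*(6*(-7/2*6) - 3) = 179*(6*(-21) - 3) = 179*(-126 - 3) = 179*(-129) = -23091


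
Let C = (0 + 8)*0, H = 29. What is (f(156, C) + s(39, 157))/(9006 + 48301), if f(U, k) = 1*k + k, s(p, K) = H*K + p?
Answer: 4592/57307 ≈ 0.080130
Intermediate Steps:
s(p, K) = p + 29*K (s(p, K) = 29*K + p = p + 29*K)
C = 0 (C = 8*0 = 0)
f(U, k) = 2*k (f(U, k) = k + k = 2*k)
(f(156, C) + s(39, 157))/(9006 + 48301) = (2*0 + (39 + 29*157))/(9006 + 48301) = (0 + (39 + 4553))/57307 = (0 + 4592)*(1/57307) = 4592*(1/57307) = 4592/57307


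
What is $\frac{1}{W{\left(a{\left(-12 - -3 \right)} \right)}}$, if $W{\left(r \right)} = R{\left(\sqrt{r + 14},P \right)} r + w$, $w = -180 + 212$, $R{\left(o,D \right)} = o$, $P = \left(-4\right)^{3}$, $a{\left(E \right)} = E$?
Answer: $\frac{32}{619} + \frac{9 \sqrt{5}}{619} \approx 0.084208$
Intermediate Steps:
$P = -64$
$w = 32$
$W{\left(r \right)} = 32 + r \sqrt{14 + r}$ ($W{\left(r \right)} = \sqrt{r + 14} r + 32 = \sqrt{14 + r} r + 32 = r \sqrt{14 + r} + 32 = 32 + r \sqrt{14 + r}$)
$\frac{1}{W{\left(a{\left(-12 - -3 \right)} \right)}} = \frac{1}{32 + \left(-12 - -3\right) \sqrt{14 - 9}} = \frac{1}{32 + \left(-12 + 3\right) \sqrt{14 + \left(-12 + 3\right)}} = \frac{1}{32 - 9 \sqrt{14 - 9}} = \frac{1}{32 - 9 \sqrt{5}}$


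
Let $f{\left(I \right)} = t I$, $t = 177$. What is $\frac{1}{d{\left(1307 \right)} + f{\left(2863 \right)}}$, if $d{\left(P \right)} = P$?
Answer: $\frac{1}{508058} \approx 1.9683 \cdot 10^{-6}$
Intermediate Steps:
$f{\left(I \right)} = 177 I$
$\frac{1}{d{\left(1307 \right)} + f{\left(2863 \right)}} = \frac{1}{1307 + 177 \cdot 2863} = \frac{1}{1307 + 506751} = \frac{1}{508058}$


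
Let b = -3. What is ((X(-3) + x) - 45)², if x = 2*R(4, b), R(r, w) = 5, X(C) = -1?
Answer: 1296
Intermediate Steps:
x = 10 (x = 2*5 = 10)
((X(-3) + x) - 45)² = ((-1 + 10) - 45)² = (9 - 45)² = (-36)² = 1296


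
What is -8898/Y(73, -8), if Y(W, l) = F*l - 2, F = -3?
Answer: -4449/11 ≈ -404.45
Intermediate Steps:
Y(W, l) = -2 - 3*l (Y(W, l) = -3*l - 2 = -2 - 3*l)
-8898/Y(73, -8) = -8898/(-2 - 3*(-8)) = -8898/(-2 + 24) = -8898/22 = -8898*1/22 = -4449/11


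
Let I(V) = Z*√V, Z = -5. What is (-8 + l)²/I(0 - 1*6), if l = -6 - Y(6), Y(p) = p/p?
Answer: 15*I*√6/2 ≈ 18.371*I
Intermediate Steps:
Y(p) = 1
I(V) = -5*√V
l = -7 (l = -6 - 1*1 = -6 - 1 = -7)
(-8 + l)²/I(0 - 1*6) = (-8 - 7)²/((-5*√(0 - 1*6))) = (-15)²/(-5*√(0 - 6)) = 225/(-5*I*√6) = (I*√6/30)*225 = 15*I*√6/2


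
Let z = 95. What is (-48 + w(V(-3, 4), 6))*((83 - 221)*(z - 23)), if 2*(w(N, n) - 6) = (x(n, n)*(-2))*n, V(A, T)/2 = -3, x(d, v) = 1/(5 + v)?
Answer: 4650048/11 ≈ 4.2273e+5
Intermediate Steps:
V(A, T) = -6 (V(A, T) = 2*(-3) = -6)
w(N, n) = 6 - n/(5 + n) (w(N, n) = 6 + ((-2/(5 + n))*n)/2 = 6 + (-2*n/(5 + n))/2 = 6 - n/(5 + n))
(-48 + w(V(-3, 4), 6))*((83 - 221)*(z - 23)) = (-48 + 5*(6 + 6)/(5 + 6))*((83 - 221)*(95 - 23)) = (-48 + 5*12/11)*(-138*72) = (-48 + 5*(1/11)*12)*(-9936) = (-48 + 60/11)*(-9936) = -468/11*(-9936) = 4650048/11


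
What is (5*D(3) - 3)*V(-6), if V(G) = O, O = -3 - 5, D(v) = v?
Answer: -96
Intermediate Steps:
O = -8 (O = -3 - 1*5 = -3 - 5 = -8)
V(G) = -8
(5*D(3) - 3)*V(-6) = (5*3 - 3)*(-8) = (15 - 3)*(-8) = 12*(-8) = -96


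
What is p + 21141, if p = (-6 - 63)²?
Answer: 25902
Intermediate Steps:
p = 4761 (p = (-69)² = 4761)
p + 21141 = 4761 + 21141 = 25902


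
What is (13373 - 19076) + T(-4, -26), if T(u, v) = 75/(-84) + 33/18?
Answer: -478973/84 ≈ -5702.1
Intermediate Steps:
T(u, v) = 79/84 (T(u, v) = 75*(-1/84) + 33*(1/18) = -25/28 + 11/6 = 79/84)
(13373 - 19076) + T(-4, -26) = (13373 - 19076) + 79/84 = -5703 + 79/84 = -478973/84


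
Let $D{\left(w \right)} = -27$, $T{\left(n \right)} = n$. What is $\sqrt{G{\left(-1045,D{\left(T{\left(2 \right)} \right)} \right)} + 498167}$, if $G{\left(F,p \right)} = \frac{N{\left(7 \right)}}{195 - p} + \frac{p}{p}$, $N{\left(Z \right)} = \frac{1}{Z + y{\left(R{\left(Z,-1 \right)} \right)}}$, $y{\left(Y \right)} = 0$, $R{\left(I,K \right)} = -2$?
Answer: $\frac{\sqrt{1203033875442}}{1554} \approx 705.81$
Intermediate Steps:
$N{\left(Z \right)} = \frac{1}{Z}$ ($N{\left(Z \right)} = \frac{1}{Z + 0} = \frac{1}{Z}$)
$G{\left(F,p \right)} = 1 + \frac{1}{7 \left(195 - p\right)}$ ($G{\left(F,p \right)} = \frac{1}{7 \left(195 - p\right)} + \frac{p}{p} = \frac{1}{7 \left(195 - p\right)} + 1 = 1 + \frac{1}{7 \left(195 - p\right)}$)
$\sqrt{G{\left(-1045,D{\left(T{\left(2 \right)} \right)} \right)} + 498167} = \sqrt{\frac{- \frac{1366}{7} - 27}{-195 - 27} + 498167} = \sqrt{\frac{1}{-222} \left(- \frac{1555}{7}\right) + 498167} = \sqrt{\left(- \frac{1}{222}\right) \left(- \frac{1555}{7}\right) + 498167} = \sqrt{\frac{1555}{1554} + 498167} = \sqrt{\frac{774153073}{1554}} = \frac{\sqrt{1203033875442}}{1554}$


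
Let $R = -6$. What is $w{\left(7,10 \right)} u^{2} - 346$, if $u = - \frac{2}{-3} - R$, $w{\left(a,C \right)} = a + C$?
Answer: $\frac{3686}{9} \approx 409.56$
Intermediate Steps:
$w{\left(a,C \right)} = C + a$
$u = \frac{20}{3}$ ($u = - \frac{2}{-3} - -6 = \left(-2\right) \left(- \frac{1}{3}\right) + 6 = \frac{2}{3} + 6 = \frac{20}{3} \approx 6.6667$)
$w{\left(7,10 \right)} u^{2} - 346 = \left(10 + 7\right) \left(\frac{20}{3}\right)^{2} - 346 = 17 \cdot \frac{400}{9} - 346 = \frac{6800}{9} - 346 = \frac{3686}{9}$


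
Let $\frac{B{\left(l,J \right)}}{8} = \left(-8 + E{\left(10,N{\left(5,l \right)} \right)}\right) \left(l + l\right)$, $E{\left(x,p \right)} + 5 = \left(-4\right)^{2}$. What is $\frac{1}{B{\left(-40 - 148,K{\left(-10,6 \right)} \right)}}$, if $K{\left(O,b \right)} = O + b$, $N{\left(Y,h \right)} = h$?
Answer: $- \frac{1}{9024} \approx -0.00011082$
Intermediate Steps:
$E{\left(x,p \right)} = 11$ ($E{\left(x,p \right)} = -5 + \left(-4\right)^{2} = -5 + 16 = 11$)
$B{\left(l,J \right)} = 48 l$ ($B{\left(l,J \right)} = 8 \left(-8 + 11\right) \left(l + l\right) = 8 \cdot 3 \cdot 2 l = 8 \cdot 6 l = 48 l$)
$\frac{1}{B{\left(-40 - 148,K{\left(-10,6 \right)} \right)}} = \frac{1}{48 \left(-40 - 148\right)} = \frac{1}{48 \left(-188\right)} = \frac{1}{-9024} = - \frac{1}{9024}$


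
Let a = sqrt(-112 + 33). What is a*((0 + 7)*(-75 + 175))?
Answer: 700*I*sqrt(79) ≈ 6221.7*I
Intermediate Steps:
a = I*sqrt(79) (a = sqrt(-79) = I*sqrt(79) ≈ 8.8882*I)
a*((0 + 7)*(-75 + 175)) = (I*sqrt(79))*((0 + 7)*(-75 + 175)) = (I*sqrt(79))*(7*100) = (I*sqrt(79))*700 = 700*I*sqrt(79)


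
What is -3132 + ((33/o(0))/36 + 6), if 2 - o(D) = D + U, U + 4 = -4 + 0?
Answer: -375109/120 ≈ -3125.9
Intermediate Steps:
U = -8 (U = -4 + (-4 + 0) = -4 - 4 = -8)
o(D) = 10 - D (o(D) = 2 - (D - 8) = 2 - (-8 + D) = 2 + (8 - D) = 10 - D)
-3132 + ((33/o(0))/36 + 6) = -3132 + ((33/(10 - 1*0))/36 + 6) = -3132 + ((33/(10 + 0))*(1/36) + 6) = -3132 + ((33/10)*(1/36) + 6) = -3132 + (11/120 + 6) = -3132 + 731/120 = -375109/120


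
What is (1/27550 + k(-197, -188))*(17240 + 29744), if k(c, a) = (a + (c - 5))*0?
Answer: 23492/13775 ≈ 1.7054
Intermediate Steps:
k(c, a) = 0 (k(c, a) = (a + (-5 + c))*0 = (-5 + a + c)*0 = 0)
(1/27550 + k(-197, -188))*(17240 + 29744) = (1/27550 + 0)*(17240 + 29744) = (1/27550 + 0)*46984 = (1/27550)*46984 = 23492/13775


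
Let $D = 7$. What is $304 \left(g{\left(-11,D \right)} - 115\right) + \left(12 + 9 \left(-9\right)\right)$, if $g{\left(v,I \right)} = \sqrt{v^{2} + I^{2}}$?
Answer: $-35029 + 304 \sqrt{170} \approx -31065.0$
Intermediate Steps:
$g{\left(v,I \right)} = \sqrt{I^{2} + v^{2}}$
$304 \left(g{\left(-11,D \right)} - 115\right) + \left(12 + 9 \left(-9\right)\right) = 304 \left(\sqrt{7^{2} + \left(-11\right)^{2}} - 115\right) + \left(12 + 9 \left(-9\right)\right) = 304 \left(\sqrt{49 + 121} - 115\right) + \left(12 - 81\right) = 304 \left(\sqrt{170} - 115\right) - 69 = 304 \left(-115 + \sqrt{170}\right) - 69 = \left(-34960 + 304 \sqrt{170}\right) - 69 = -35029 + 304 \sqrt{170}$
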